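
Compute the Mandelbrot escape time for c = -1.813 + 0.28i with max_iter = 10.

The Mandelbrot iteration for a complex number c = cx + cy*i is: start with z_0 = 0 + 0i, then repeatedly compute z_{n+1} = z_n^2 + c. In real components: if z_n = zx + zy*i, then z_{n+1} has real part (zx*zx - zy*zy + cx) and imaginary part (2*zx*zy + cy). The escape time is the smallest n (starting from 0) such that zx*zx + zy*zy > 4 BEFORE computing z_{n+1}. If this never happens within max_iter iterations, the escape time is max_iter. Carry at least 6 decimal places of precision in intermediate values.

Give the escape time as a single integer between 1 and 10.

z_0 = 0 + 0i, c = -1.8130 + 0.2800i
Iter 1: z = -1.8130 + 0.2800i, |z|^2 = 3.3654
Iter 2: z = 1.3956 + -0.7353i, |z|^2 = 2.4882
Iter 3: z = -0.4060 + -1.7723i, |z|^2 = 3.3058
Iter 4: z = -4.7891 + 1.7192i, |z|^2 = 25.8908
Escaped at iteration 4

Answer: 4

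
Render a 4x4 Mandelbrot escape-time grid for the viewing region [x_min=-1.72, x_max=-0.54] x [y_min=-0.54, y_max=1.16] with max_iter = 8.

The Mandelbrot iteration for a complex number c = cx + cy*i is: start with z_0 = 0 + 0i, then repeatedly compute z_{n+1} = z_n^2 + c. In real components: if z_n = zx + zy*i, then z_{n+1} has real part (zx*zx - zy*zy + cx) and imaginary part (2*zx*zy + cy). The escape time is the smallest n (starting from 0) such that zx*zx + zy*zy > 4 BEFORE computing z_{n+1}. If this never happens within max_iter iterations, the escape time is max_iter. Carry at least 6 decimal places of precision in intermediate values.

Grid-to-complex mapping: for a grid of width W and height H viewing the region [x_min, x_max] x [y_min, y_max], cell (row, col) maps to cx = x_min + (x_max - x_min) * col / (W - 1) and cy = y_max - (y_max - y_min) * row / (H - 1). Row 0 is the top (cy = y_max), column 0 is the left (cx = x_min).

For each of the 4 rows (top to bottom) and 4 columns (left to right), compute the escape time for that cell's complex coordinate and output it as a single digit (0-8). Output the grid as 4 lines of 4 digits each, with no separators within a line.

(row=0, col=0): c = -1.7200 + 1.1600i → escape time 1
(row=0, col=1): c = -1.3267 + 1.1600i → escape time 2
(row=0, col=2): c = -0.9333 + 1.1600i → escape time 3
(row=0, col=3): c = -0.5400 + 1.1600i → escape time 3
(row=1, col=0): c = -1.7200 + 0.5933i → escape time 3
(row=1, col=1): c = -1.3267 + 0.5933i → escape time 3
(row=1, col=2): c = -0.9333 + 0.5933i → escape time 5
(row=1, col=3): c = -0.5400 + 0.5933i → escape time 8
(row=2, col=0): c = -1.7200 + 0.0267i → escape time 8
(row=2, col=1): c = -1.3267 + 0.0267i → escape time 8
(row=2, col=2): c = -0.9333 + 0.0267i → escape time 8
(row=2, col=3): c = -0.5400 + 0.0267i → escape time 8
(row=3, col=0): c = -1.7200 + -0.5400i → escape time 3
(row=3, col=1): c = -1.3267 + -0.5400i → escape time 3
(row=3, col=2): c = -0.9333 + -0.5400i → escape time 5
(row=3, col=3): c = -0.5400 + -0.5400i → escape time 8

Answer: 1233
3358
8888
3358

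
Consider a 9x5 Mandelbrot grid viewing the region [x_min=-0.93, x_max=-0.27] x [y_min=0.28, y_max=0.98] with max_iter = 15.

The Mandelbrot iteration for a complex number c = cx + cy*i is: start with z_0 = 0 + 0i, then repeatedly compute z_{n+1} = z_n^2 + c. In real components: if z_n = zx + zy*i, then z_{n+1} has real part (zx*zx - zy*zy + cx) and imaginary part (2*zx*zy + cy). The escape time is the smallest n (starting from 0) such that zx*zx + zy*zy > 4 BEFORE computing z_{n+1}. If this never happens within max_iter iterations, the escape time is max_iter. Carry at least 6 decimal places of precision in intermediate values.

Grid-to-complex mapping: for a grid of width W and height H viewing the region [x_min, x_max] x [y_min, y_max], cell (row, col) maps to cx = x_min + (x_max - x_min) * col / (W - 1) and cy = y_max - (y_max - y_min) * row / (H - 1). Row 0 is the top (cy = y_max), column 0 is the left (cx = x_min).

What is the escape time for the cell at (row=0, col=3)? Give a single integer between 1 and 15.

Answer: 4

Derivation:
z_0 = 0 + 0i, c = -0.6825 + 0.9800i
Iter 1: z = -0.6825 + 0.9800i, |z|^2 = 1.4262
Iter 2: z = -1.1771 + -0.3577i, |z|^2 = 1.5135
Iter 3: z = 0.5751 + 1.8221i, |z|^2 = 3.6508
Iter 4: z = -3.6718 + 3.0758i, |z|^2 = 22.9424
Escaped at iteration 4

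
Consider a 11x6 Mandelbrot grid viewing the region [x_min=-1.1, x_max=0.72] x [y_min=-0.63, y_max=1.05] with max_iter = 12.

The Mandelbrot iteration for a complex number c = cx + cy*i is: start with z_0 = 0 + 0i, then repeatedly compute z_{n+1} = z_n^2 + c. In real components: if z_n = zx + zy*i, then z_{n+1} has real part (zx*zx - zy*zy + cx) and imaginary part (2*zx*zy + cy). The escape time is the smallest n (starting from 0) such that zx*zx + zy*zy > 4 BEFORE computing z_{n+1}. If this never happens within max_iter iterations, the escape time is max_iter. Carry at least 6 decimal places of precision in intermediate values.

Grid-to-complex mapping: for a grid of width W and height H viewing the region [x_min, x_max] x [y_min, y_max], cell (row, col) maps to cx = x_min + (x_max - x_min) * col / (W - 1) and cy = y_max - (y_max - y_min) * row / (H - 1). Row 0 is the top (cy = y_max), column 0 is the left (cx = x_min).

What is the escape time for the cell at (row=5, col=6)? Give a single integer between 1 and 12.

Answer: 12

Derivation:
z_0 = 0 + 0i, c = -0.0080 + -0.6300i
Iter 1: z = -0.0080 + -0.6300i, |z|^2 = 0.3970
Iter 2: z = -0.4048 + -0.6199i, |z|^2 = 0.5482
Iter 3: z = -0.2284 + -0.1281i, |z|^2 = 0.0686
Iter 4: z = 0.0278 + -0.5715i, |z|^2 = 0.3274
Iter 5: z = -0.3338 + -0.6617i, |z|^2 = 0.5493
Iter 6: z = -0.3345 + -0.1882i, |z|^2 = 0.1473
Iter 7: z = 0.0684 + -0.5041i, |z|^2 = 0.2588
Iter 8: z = -0.2575 + -0.6990i, |z|^2 = 0.5549
Iter 9: z = -0.4303 + -0.2701i, |z|^2 = 0.2581
Iter 10: z = 0.1043 + -0.3976i, |z|^2 = 0.1689
Iter 11: z = -0.1552 + -0.7129i, |z|^2 = 0.5323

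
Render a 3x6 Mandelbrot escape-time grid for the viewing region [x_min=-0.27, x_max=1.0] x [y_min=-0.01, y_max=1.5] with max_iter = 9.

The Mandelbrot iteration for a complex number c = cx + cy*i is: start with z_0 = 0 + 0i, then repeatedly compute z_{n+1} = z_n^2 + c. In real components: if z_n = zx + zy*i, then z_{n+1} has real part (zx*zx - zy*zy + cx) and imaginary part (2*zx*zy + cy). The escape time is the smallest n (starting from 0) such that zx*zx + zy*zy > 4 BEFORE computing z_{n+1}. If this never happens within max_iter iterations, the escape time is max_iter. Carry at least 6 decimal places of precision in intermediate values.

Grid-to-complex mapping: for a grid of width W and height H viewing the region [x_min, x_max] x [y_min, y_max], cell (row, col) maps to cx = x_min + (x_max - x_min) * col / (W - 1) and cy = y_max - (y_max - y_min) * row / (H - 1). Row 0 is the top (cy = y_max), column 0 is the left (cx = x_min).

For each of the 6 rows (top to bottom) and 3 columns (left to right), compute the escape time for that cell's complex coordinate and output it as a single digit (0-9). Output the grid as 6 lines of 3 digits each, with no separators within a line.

(row=0, col=0): c = -0.2700 + 1.5000i → escape time 2
(row=0, col=1): c = 0.3650 + 1.5000i → escape time 2
(row=0, col=2): c = 1.0000 + 1.5000i → escape time 2
(row=1, col=0): c = -0.2700 + 1.1980i → escape time 3
(row=1, col=1): c = 0.3650 + 1.1980i → escape time 2
(row=1, col=2): c = 1.0000 + 1.1980i → escape time 2
(row=2, col=0): c = -0.2700 + 0.8960i → escape time 7
(row=2, col=1): c = 0.3650 + 0.8960i → escape time 4
(row=2, col=2): c = 1.0000 + 0.8960i → escape time 2
(row=3, col=0): c = -0.2700 + 0.5940i → escape time 9
(row=3, col=1): c = 0.3650 + 0.5940i → escape time 9
(row=3, col=2): c = 1.0000 + 0.5940i → escape time 2
(row=4, col=0): c = -0.2700 + 0.2920i → escape time 9
(row=4, col=1): c = 0.3650 + 0.2920i → escape time 9
(row=4, col=2): c = 1.0000 + 0.2920i → escape time 2
(row=5, col=0): c = -0.2700 + -0.0100i → escape time 9
(row=5, col=1): c = 0.3650 + -0.0100i → escape time 8
(row=5, col=2): c = 1.0000 + -0.0100i → escape time 2

Answer: 222
322
742
992
992
982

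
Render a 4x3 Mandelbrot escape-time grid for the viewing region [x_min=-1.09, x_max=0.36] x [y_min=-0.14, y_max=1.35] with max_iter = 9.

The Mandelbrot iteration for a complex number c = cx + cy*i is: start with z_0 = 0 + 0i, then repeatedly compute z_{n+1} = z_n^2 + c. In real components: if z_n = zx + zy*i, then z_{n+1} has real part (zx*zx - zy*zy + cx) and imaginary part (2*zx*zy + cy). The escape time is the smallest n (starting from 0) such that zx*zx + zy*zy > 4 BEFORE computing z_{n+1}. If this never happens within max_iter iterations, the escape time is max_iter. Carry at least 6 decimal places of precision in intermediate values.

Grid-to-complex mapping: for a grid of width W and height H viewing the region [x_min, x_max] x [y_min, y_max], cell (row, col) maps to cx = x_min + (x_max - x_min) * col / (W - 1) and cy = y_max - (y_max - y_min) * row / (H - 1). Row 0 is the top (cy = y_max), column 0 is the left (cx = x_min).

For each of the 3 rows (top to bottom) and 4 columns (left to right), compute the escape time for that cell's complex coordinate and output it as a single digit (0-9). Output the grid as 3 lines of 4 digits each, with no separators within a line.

(row=0, col=0): c = -1.0900 + 1.3500i → escape time 2
(row=0, col=1): c = -0.6067 + 1.3500i → escape time 2
(row=0, col=2): c = -0.1233 + 1.3500i → escape time 2
(row=0, col=3): c = 0.3600 + 1.3500i → escape time 2
(row=1, col=0): c = -1.0900 + 0.6050i → escape time 4
(row=1, col=1): c = -0.6067 + 0.6050i → escape time 9
(row=1, col=2): c = -0.1233 + 0.6050i → escape time 9
(row=1, col=3): c = 0.3600 + 0.6050i → escape time 9
(row=2, col=0): c = -1.0900 + -0.1400i → escape time 9
(row=2, col=1): c = -0.6067 + -0.1400i → escape time 9
(row=2, col=2): c = -0.1233 + -0.1400i → escape time 9
(row=2, col=3): c = 0.3600 + -0.1400i → escape time 9

Answer: 2222
4999
9999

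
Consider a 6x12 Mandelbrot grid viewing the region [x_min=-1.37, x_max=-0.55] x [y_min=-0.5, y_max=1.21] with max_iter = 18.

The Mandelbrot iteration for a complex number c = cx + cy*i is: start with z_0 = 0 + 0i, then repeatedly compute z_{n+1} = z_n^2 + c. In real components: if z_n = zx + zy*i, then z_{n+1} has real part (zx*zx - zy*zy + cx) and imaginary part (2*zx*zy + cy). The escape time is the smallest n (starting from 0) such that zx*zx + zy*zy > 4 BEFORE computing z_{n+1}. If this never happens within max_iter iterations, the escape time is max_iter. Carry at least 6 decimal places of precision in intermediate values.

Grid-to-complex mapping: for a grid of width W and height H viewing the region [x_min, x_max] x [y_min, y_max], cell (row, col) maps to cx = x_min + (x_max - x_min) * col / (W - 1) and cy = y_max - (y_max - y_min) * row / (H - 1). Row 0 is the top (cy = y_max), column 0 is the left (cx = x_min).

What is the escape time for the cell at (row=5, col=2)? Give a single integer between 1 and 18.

z_0 = 0 + 0i, c = -1.0420 + 0.4327i
Iter 1: z = -1.0420 + 0.4327i, |z|^2 = 1.2730
Iter 2: z = -0.1435 + -0.4691i, |z|^2 = 0.2406
Iter 3: z = -1.2414 + 0.5673i, |z|^2 = 1.8631
Iter 4: z = 0.1773 + -0.9759i, |z|^2 = 0.9839
Iter 5: z = -1.9630 + 0.0867i, |z|^2 = 3.8608
Iter 6: z = 2.8038 + 0.0925i, |z|^2 = 7.8697
Escaped at iteration 6

Answer: 6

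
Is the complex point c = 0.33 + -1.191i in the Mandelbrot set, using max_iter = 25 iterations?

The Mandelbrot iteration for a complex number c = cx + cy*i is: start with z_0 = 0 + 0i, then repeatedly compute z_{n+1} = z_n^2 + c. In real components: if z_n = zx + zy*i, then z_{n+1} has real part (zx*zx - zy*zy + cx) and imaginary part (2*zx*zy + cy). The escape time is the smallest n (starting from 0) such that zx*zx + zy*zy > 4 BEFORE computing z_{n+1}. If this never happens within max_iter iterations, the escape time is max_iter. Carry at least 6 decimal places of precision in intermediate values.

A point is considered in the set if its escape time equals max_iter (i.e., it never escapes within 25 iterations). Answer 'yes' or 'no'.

Answer: no

Derivation:
z_0 = 0 + 0i, c = 0.3300 + -1.1910i
Iter 1: z = 0.3300 + -1.1910i, |z|^2 = 1.5274
Iter 2: z = -0.9796 + -1.9771i, |z|^2 = 4.8683
Escaped at iteration 2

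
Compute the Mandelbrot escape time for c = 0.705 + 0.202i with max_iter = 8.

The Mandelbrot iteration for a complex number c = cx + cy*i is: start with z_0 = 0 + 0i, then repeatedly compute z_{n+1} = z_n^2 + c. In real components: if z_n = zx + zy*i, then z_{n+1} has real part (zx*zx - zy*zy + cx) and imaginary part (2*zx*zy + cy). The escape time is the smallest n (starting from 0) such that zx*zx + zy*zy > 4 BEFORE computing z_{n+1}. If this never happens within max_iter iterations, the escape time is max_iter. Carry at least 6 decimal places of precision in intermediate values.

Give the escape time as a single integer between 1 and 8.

Answer: 3

Derivation:
z_0 = 0 + 0i, c = 0.7050 + 0.2020i
Iter 1: z = 0.7050 + 0.2020i, |z|^2 = 0.5378
Iter 2: z = 1.1612 + 0.4868i, |z|^2 = 1.5854
Iter 3: z = 1.8164 + 1.3326i, |z|^2 = 5.0753
Escaped at iteration 3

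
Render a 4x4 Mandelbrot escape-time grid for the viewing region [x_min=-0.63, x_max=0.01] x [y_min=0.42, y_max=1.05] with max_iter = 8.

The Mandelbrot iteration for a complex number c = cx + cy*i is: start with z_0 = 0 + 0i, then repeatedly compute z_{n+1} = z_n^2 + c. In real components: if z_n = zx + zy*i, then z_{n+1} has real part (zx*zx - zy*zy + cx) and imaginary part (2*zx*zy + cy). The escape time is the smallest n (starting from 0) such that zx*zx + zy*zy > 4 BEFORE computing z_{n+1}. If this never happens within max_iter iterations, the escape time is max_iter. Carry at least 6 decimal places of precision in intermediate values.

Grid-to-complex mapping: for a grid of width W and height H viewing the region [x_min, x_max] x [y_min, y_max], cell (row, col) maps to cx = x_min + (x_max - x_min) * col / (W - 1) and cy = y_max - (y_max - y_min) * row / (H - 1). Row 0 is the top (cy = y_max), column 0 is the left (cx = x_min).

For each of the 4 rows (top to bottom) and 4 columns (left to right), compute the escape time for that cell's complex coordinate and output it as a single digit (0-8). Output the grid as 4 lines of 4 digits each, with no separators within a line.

Answer: 3475
4588
8888
8888

Derivation:
(row=0, col=0): c = -0.6300 + 1.0500i → escape time 3
(row=0, col=1): c = -0.4167 + 1.0500i → escape time 4
(row=0, col=2): c = -0.2033 + 1.0500i → escape time 7
(row=0, col=3): c = 0.0100 + 1.0500i → escape time 5
(row=1, col=0): c = -0.6300 + 0.8400i → escape time 4
(row=1, col=1): c = -0.4167 + 0.8400i → escape time 5
(row=1, col=2): c = -0.2033 + 0.8400i → escape time 8
(row=1, col=3): c = 0.0100 + 0.8400i → escape time 8
(row=2, col=0): c = -0.6300 + 0.6300i → escape time 8
(row=2, col=1): c = -0.4167 + 0.6300i → escape time 8
(row=2, col=2): c = -0.2033 + 0.6300i → escape time 8
(row=2, col=3): c = 0.0100 + 0.6300i → escape time 8
(row=3, col=0): c = -0.6300 + 0.4200i → escape time 8
(row=3, col=1): c = -0.4167 + 0.4200i → escape time 8
(row=3, col=2): c = -0.2033 + 0.4200i → escape time 8
(row=3, col=3): c = 0.0100 + 0.4200i → escape time 8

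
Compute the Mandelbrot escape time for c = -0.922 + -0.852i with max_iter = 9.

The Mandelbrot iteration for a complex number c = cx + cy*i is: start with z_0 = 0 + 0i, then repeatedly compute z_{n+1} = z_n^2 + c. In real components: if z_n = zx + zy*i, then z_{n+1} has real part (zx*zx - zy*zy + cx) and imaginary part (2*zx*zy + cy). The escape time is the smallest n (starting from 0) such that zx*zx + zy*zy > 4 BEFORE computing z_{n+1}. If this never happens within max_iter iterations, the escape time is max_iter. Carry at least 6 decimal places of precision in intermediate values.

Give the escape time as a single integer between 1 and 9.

z_0 = 0 + 0i, c = -0.9220 + -0.8520i
Iter 1: z = -0.9220 + -0.8520i, |z|^2 = 1.5760
Iter 2: z = -0.7978 + 0.7191i, |z|^2 = 1.1536
Iter 3: z = -0.8026 + -1.9994i, |z|^2 = 4.6417
Escaped at iteration 3

Answer: 3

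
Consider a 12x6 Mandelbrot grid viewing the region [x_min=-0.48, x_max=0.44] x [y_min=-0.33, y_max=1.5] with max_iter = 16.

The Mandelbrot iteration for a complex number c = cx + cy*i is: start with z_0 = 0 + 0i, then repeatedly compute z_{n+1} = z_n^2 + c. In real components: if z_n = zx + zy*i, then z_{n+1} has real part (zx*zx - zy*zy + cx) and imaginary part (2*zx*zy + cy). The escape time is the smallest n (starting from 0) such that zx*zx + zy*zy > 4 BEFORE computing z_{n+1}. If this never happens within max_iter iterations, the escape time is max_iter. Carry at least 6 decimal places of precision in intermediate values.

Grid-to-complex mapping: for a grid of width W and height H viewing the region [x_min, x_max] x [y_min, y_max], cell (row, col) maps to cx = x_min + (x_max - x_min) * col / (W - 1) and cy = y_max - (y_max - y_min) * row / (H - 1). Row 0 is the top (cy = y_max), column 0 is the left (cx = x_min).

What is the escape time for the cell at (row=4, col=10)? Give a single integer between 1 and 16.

Answer: 8

Derivation:
z_0 = 0 + 0i, c = 0.3564 + 0.0360i
Iter 1: z = 0.3564 + 0.0360i, |z|^2 = 0.1283
Iter 2: z = 0.4821 + 0.0617i, |z|^2 = 0.2362
Iter 3: z = 0.5849 + 0.0954i, |z|^2 = 0.3513
Iter 4: z = 0.6894 + 0.1477i, |z|^2 = 0.4971
Iter 5: z = 0.8099 + 0.2396i, |z|^2 = 0.7133
Iter 6: z = 0.9548 + 0.4241i, |z|^2 = 1.0915
Iter 7: z = 1.0882 + 0.8458i, |z|^2 = 1.8996
Iter 8: z = 0.8251 + 1.8769i, |z|^2 = 4.2035
Escaped at iteration 8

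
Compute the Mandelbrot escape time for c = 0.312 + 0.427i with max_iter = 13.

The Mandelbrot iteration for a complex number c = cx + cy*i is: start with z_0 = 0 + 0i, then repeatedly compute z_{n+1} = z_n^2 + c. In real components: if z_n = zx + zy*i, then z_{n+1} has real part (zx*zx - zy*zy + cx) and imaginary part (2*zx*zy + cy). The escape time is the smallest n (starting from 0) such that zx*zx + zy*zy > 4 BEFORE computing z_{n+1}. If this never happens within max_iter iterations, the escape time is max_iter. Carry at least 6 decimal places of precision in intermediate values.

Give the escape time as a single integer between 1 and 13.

Answer: 13

Derivation:
z_0 = 0 + 0i, c = 0.3120 + 0.4270i
Iter 1: z = 0.3120 + 0.4270i, |z|^2 = 0.2797
Iter 2: z = 0.2270 + 0.6934i, |z|^2 = 0.5324
Iter 3: z = -0.1173 + 0.7418i, |z|^2 = 0.5641
Iter 4: z = -0.2246 + 0.2529i, |z|^2 = 0.1144
Iter 5: z = 0.2985 + 0.3134i, |z|^2 = 0.1873
Iter 6: z = 0.3029 + 0.6141i, |z|^2 = 0.4688
Iter 7: z = 0.0266 + 0.7990i, |z|^2 = 0.6390
Iter 8: z = -0.3256 + 0.4695i, |z|^2 = 0.3265
Iter 9: z = 0.1976 + 0.1212i, |z|^2 = 0.0537
Iter 10: z = 0.3363 + 0.4749i, |z|^2 = 0.3386
Iter 11: z = 0.1996 + 0.7465i, |z|^2 = 0.5970
Iter 12: z = -0.2053 + 0.7250i, |z|^2 = 0.5678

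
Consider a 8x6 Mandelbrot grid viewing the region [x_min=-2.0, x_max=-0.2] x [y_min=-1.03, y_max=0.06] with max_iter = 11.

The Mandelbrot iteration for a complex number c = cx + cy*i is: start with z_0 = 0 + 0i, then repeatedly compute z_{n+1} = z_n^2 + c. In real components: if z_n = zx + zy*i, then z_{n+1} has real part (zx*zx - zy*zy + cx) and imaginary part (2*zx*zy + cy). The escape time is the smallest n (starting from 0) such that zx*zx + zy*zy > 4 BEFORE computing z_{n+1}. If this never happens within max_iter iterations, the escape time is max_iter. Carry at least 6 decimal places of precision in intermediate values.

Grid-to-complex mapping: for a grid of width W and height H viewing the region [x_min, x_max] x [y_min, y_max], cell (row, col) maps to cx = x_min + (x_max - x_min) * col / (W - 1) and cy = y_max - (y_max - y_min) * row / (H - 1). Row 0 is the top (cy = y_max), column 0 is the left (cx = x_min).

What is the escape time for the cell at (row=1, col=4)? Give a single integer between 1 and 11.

z_0 = 0 + 0i, c = -0.9714 + -0.1580i
Iter 1: z = -0.9714 + -0.1580i, |z|^2 = 0.9686
Iter 2: z = -0.0527 + 0.1490i, |z|^2 = 0.0250
Iter 3: z = -0.9908 + -0.1737i, |z|^2 = 1.0119
Iter 4: z = -0.0198 + 0.1862i, |z|^2 = 0.0351
Iter 5: z = -1.0057 + -0.1654i, |z|^2 = 1.0388
Iter 6: z = 0.0127 + 0.1747i, |z|^2 = 0.0307
Iter 7: z = -1.0018 + -0.1536i, |z|^2 = 1.0271
Iter 8: z = 0.0085 + 0.1497i, |z|^2 = 0.0225
Iter 9: z = -0.9938 + -0.1554i, |z|^2 = 1.0117
Iter 10: z = -0.0080 + 0.1509i, |z|^2 = 0.0228

Answer: 11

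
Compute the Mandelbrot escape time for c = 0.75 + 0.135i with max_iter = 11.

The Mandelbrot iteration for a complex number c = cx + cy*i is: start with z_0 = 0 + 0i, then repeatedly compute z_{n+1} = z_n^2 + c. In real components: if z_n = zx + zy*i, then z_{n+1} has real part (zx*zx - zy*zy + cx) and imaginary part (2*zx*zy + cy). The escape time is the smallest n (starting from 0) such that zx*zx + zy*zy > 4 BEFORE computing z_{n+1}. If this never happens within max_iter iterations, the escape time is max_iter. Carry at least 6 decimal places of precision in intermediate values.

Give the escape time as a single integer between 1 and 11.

z_0 = 0 + 0i, c = 0.7500 + 0.1350i
Iter 1: z = 0.7500 + 0.1350i, |z|^2 = 0.5807
Iter 2: z = 1.2943 + 0.3375i, |z|^2 = 1.7891
Iter 3: z = 2.3112 + 1.0086i, |z|^2 = 6.3592
Escaped at iteration 3

Answer: 3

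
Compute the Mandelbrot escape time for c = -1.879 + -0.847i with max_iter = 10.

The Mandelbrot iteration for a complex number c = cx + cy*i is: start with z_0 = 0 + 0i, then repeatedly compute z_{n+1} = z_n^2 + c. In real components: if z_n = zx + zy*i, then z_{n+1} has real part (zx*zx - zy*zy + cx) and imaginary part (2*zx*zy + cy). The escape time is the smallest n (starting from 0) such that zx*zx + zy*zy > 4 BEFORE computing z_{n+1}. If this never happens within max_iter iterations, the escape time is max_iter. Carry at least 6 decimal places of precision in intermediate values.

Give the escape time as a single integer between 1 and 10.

Answer: 1

Derivation:
z_0 = 0 + 0i, c = -1.8790 + -0.8470i
Iter 1: z = -1.8790 + -0.8470i, |z|^2 = 4.2481
Escaped at iteration 1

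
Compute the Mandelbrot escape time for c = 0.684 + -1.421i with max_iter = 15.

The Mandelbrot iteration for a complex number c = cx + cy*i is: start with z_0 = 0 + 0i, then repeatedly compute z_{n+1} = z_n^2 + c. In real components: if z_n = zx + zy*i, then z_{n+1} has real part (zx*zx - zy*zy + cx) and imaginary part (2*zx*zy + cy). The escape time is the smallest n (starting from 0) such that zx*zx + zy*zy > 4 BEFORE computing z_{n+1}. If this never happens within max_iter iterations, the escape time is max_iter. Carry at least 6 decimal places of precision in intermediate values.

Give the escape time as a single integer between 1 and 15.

z_0 = 0 + 0i, c = 0.6840 + -1.4210i
Iter 1: z = 0.6840 + -1.4210i, |z|^2 = 2.4871
Iter 2: z = -0.8674 + -3.3649i, |z|^2 = 12.0751
Escaped at iteration 2

Answer: 2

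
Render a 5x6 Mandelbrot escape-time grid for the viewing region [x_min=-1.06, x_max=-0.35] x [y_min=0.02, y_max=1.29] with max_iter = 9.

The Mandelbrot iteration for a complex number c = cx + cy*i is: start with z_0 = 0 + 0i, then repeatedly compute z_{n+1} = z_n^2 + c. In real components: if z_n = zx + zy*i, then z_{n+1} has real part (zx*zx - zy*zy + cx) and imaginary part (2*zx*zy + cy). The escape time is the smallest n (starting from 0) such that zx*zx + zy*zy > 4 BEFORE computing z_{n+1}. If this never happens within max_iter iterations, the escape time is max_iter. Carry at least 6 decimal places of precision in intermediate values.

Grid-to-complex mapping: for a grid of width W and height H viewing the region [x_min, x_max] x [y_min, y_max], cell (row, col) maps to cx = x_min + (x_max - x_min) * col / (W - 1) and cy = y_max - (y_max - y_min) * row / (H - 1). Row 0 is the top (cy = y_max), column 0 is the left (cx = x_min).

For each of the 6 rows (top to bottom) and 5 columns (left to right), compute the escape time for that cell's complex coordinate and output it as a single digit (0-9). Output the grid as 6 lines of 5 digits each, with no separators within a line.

(row=0, col=0): c = -1.0600 + 1.2900i → escape time 2
(row=0, col=1): c = -0.8825 + 1.2900i → escape time 2
(row=0, col=2): c = -0.7050 + 1.2900i → escape time 3
(row=0, col=3): c = -0.5275 + 1.2900i → escape time 3
(row=0, col=4): c = -0.3500 + 1.2900i → escape time 3
(row=1, col=0): c = -1.0600 + 1.0360i → escape time 3
(row=1, col=1): c = -0.8825 + 1.0360i → escape time 3
(row=1, col=2): c = -0.7050 + 1.0360i → escape time 3
(row=1, col=3): c = -0.5275 + 1.0360i → escape time 4
(row=1, col=4): c = -0.3500 + 1.0360i → escape time 5
(row=2, col=0): c = -1.0600 + 0.7820i → escape time 3
(row=2, col=1): c = -0.8825 + 0.7820i → escape time 4
(row=2, col=2): c = -0.7050 + 0.7820i → escape time 4
(row=2, col=3): c = -0.5275 + 0.7820i → escape time 5
(row=2, col=4): c = -0.3500 + 0.7820i → escape time 7
(row=3, col=0): c = -1.0600 + 0.5280i → escape time 5
(row=3, col=1): c = -0.8825 + 0.5280i → escape time 5
(row=3, col=2): c = -0.7050 + 0.5280i → escape time 7
(row=3, col=3): c = -0.5275 + 0.5280i → escape time 9
(row=3, col=4): c = -0.3500 + 0.5280i → escape time 9
(row=4, col=0): c = -1.0600 + 0.2740i → escape time 9
(row=4, col=1): c = -0.8825 + 0.2740i → escape time 9
(row=4, col=2): c = -0.7050 + 0.2740i → escape time 9
(row=4, col=3): c = -0.5275 + 0.2740i → escape time 9
(row=4, col=4): c = -0.3500 + 0.2740i → escape time 9
(row=5, col=0): c = -1.0600 + 0.0200i → escape time 9
(row=5, col=1): c = -0.8825 + 0.0200i → escape time 9
(row=5, col=2): c = -0.7050 + 0.0200i → escape time 9
(row=5, col=3): c = -0.5275 + 0.0200i → escape time 9
(row=5, col=4): c = -0.3500 + 0.0200i → escape time 9

Answer: 22333
33345
34457
55799
99999
99999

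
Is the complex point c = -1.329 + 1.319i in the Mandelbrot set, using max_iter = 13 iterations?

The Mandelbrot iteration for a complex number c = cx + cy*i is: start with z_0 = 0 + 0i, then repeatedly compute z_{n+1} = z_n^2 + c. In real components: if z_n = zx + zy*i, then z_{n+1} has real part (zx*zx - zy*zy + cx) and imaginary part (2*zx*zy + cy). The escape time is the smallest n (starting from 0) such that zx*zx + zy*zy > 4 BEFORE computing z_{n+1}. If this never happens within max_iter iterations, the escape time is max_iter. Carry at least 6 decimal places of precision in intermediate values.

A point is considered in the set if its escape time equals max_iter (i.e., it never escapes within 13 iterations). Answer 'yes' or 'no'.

z_0 = 0 + 0i, c = -1.3290 + 1.3190i
Iter 1: z = -1.3290 + 1.3190i, |z|^2 = 3.5060
Iter 2: z = -1.3025 + -2.1869i, |z|^2 = 6.4791
Escaped at iteration 2

Answer: no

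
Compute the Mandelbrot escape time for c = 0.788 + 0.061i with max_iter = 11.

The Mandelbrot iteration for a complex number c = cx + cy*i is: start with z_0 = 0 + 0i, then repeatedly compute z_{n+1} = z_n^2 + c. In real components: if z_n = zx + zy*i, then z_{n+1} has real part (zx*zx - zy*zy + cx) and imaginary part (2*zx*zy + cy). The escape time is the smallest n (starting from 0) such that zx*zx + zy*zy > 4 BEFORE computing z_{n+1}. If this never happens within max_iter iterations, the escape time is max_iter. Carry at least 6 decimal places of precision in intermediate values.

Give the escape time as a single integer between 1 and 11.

z_0 = 0 + 0i, c = 0.7880 + 0.0610i
Iter 1: z = 0.7880 + 0.0610i, |z|^2 = 0.6247
Iter 2: z = 1.4052 + 0.1571i, |z|^2 = 1.9993
Iter 3: z = 2.7380 + 0.5026i, |z|^2 = 7.7491
Escaped at iteration 3

Answer: 3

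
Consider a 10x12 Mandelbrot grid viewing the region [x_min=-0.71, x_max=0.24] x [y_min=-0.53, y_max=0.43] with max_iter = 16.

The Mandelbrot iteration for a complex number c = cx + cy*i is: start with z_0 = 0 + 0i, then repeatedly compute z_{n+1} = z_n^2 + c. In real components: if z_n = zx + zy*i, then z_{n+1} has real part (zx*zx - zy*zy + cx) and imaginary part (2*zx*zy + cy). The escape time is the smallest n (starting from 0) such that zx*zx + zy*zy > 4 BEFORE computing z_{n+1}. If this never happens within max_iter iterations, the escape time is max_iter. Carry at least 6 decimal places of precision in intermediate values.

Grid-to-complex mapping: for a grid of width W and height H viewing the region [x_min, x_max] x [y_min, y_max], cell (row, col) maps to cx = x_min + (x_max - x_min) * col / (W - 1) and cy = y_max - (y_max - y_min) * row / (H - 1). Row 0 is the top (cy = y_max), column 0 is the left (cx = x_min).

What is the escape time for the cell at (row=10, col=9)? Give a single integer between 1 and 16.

Answer: 16

Derivation:
z_0 = 0 + 0i, c = 0.2400 + -0.4427i
Iter 1: z = 0.2400 + -0.4427i, |z|^2 = 0.2536
Iter 2: z = 0.1016 + -0.6552i, |z|^2 = 0.4397
Iter 3: z = -0.1790 + -0.5759i, |z|^2 = 0.3637
Iter 4: z = -0.0596 + -0.2366i, |z|^2 = 0.0595
Iter 5: z = 0.1876 + -0.4145i, |z|^2 = 0.2070
Iter 6: z = 0.1033 + -0.5983i, |z|^2 = 0.3686
Iter 7: z = -0.1072 + -0.5664i, |z|^2 = 0.3323
Iter 8: z = -0.0693 + -0.3213i, |z|^2 = 0.1080
Iter 9: z = 0.1416 + -0.3982i, |z|^2 = 0.1786
Iter 10: z = 0.1015 + -0.5555i, |z|^2 = 0.3189
Iter 11: z = -0.0583 + -0.5555i, |z|^2 = 0.3119
Iter 12: z = -0.0651 + -0.3780i, |z|^2 = 0.1471
Iter 13: z = 0.1014 + -0.3935i, |z|^2 = 0.1651
Iter 14: z = 0.0955 + -0.5225i, |z|^2 = 0.2821
Iter 15: z = -0.0239 + -0.5425i, |z|^2 = 0.2949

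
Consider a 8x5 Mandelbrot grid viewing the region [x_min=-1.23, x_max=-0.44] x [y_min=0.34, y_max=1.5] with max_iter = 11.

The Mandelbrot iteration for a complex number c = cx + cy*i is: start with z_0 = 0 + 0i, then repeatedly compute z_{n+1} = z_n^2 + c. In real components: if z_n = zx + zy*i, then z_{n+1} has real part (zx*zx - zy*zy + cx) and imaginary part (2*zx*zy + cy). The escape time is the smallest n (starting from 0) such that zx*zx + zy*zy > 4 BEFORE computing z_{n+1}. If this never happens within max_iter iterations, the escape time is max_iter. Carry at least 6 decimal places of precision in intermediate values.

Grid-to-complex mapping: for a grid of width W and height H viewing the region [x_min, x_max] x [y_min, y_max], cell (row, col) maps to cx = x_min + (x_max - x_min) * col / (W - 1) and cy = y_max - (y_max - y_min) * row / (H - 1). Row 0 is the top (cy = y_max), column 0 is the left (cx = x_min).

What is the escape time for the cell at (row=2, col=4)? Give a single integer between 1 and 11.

Answer: 4

Derivation:
z_0 = 0 + 0i, c = -0.7786 + 0.9200i
Iter 1: z = -0.7786 + 0.9200i, |z|^2 = 1.4526
Iter 2: z = -1.0188 + -0.5126i, |z|^2 = 1.3007
Iter 3: z = -0.0034 + 1.9644i, |z|^2 = 3.8589
Iter 4: z = -4.6375 + 0.9068i, |z|^2 = 22.3286
Escaped at iteration 4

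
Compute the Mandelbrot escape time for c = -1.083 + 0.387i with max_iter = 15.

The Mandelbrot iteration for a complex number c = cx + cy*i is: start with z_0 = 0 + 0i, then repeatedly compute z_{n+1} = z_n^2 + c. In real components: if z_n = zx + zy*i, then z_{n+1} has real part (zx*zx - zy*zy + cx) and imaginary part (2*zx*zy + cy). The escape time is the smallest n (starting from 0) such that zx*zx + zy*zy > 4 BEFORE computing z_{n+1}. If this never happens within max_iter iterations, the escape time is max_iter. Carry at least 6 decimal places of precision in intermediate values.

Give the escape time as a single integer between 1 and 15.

Answer: 7

Derivation:
z_0 = 0 + 0i, c = -1.0830 + 0.3870i
Iter 1: z = -1.0830 + 0.3870i, |z|^2 = 1.3227
Iter 2: z = -0.0599 + -0.4512i, |z|^2 = 0.2072
Iter 3: z = -1.2830 + 0.4410i, |z|^2 = 1.8407
Iter 4: z = 0.3687 + -0.7447i, |z|^2 = 0.6905
Iter 5: z = -1.5017 + -0.1621i, |z|^2 = 2.2815
Iter 6: z = 1.1459 + 0.8739i, |z|^2 = 2.0768
Iter 7: z = -0.5336 + 2.3898i, |z|^2 = 5.9958
Escaped at iteration 7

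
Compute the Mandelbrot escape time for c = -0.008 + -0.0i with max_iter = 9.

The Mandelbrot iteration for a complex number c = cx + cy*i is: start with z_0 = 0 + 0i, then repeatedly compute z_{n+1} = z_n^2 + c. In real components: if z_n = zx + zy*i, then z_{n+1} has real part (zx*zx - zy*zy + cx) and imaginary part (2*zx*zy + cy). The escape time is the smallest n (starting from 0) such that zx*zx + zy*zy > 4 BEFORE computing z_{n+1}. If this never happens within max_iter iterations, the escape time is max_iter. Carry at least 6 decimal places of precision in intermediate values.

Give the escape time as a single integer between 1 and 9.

Answer: 9

Derivation:
z_0 = 0 + 0i, c = -0.0080 + -0.0000i
Iter 1: z = -0.0080 + 0.0000i, |z|^2 = 0.0001
Iter 2: z = -0.0079 + -0.0000i, |z|^2 = 0.0001
Iter 3: z = -0.0079 + 0.0000i, |z|^2 = 0.0001
Iter 4: z = -0.0079 + -0.0000i, |z|^2 = 0.0001
Iter 5: z = -0.0079 + 0.0000i, |z|^2 = 0.0001
Iter 6: z = -0.0079 + -0.0000i, |z|^2 = 0.0001
Iter 7: z = -0.0079 + 0.0000i, |z|^2 = 0.0001
Iter 8: z = -0.0079 + -0.0000i, |z|^2 = 0.0001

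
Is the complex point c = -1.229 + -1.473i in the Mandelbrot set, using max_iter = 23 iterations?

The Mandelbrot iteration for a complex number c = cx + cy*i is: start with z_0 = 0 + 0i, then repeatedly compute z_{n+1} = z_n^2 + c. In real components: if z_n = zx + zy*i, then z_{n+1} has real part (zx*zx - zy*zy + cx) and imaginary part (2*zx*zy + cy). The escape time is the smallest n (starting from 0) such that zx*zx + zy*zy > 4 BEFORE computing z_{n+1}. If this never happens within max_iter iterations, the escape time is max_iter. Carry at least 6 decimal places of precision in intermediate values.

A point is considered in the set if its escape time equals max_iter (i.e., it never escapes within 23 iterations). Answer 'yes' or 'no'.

z_0 = 0 + 0i, c = -1.2290 + -1.4730i
Iter 1: z = -1.2290 + -1.4730i, |z|^2 = 3.6802
Iter 2: z = -1.8883 + 2.1476i, |z|^2 = 8.1780
Escaped at iteration 2

Answer: no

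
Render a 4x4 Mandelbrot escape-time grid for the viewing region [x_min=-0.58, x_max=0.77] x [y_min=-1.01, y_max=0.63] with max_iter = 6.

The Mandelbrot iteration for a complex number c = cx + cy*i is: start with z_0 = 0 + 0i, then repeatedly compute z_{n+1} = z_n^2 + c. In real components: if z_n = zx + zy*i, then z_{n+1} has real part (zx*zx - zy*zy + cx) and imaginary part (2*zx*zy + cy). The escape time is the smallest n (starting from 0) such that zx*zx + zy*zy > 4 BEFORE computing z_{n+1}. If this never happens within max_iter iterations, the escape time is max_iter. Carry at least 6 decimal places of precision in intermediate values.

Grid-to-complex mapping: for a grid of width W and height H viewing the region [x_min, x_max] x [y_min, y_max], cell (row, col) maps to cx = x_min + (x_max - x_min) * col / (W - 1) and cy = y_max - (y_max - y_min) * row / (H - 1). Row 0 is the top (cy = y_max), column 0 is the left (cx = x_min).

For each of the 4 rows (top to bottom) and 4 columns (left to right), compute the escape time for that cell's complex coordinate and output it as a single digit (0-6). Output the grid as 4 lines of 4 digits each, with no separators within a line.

(row=0, col=0): c = -0.5800 + 0.6300i → escape time 6
(row=0, col=1): c = -0.1300 + 0.6300i → escape time 6
(row=0, col=2): c = 0.3200 + 0.6300i → escape time 6
(row=0, col=3): c = 0.7700 + 0.6300i → escape time 3
(row=1, col=0): c = -0.5800 + 0.0833i → escape time 6
(row=1, col=1): c = -0.1300 + 0.0833i → escape time 6
(row=1, col=2): c = 0.3200 + 0.0833i → escape time 6
(row=1, col=3): c = 0.7700 + 0.0833i → escape time 3
(row=2, col=0): c = -0.5800 + -0.4633i → escape time 6
(row=2, col=1): c = -0.1300 + -0.4633i → escape time 6
(row=2, col=2): c = 0.3200 + -0.4633i → escape time 6
(row=2, col=3): c = 0.7700 + -0.4633i → escape time 3
(row=3, col=0): c = -0.5800 + -1.0100i → escape time 4
(row=3, col=1): c = -0.1300 + -1.0100i → escape time 6
(row=3, col=2): c = 0.3200 + -1.0100i → escape time 3
(row=3, col=3): c = 0.7700 + -1.0100i → escape time 2

Answer: 6663
6663
6663
4632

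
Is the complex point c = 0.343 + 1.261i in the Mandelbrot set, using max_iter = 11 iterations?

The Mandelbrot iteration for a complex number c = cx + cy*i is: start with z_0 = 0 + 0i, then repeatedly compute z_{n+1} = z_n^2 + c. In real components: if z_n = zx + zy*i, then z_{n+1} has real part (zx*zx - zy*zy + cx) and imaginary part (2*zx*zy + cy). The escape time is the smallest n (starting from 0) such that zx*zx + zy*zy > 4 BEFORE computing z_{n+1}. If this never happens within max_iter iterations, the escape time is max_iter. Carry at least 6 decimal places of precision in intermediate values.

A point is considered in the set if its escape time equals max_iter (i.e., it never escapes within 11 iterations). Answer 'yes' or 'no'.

Answer: no

Derivation:
z_0 = 0 + 0i, c = 0.3430 + 1.2610i
Iter 1: z = 0.3430 + 1.2610i, |z|^2 = 1.7078
Iter 2: z = -1.1295 + 2.1260i, |z|^2 = 5.7958
Escaped at iteration 2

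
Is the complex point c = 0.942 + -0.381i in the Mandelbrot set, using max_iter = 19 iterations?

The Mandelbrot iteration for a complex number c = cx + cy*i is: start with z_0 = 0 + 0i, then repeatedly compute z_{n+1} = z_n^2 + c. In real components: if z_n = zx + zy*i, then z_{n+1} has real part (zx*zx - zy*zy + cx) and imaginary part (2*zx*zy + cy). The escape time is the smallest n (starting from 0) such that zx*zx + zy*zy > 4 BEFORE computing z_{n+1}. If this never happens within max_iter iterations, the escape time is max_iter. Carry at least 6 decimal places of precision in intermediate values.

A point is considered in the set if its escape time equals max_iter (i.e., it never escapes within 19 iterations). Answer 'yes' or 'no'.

Answer: no

Derivation:
z_0 = 0 + 0i, c = 0.9420 + -0.3810i
Iter 1: z = 0.9420 + -0.3810i, |z|^2 = 1.0325
Iter 2: z = 1.6842 + -1.0988i, |z|^2 = 4.0439
Escaped at iteration 2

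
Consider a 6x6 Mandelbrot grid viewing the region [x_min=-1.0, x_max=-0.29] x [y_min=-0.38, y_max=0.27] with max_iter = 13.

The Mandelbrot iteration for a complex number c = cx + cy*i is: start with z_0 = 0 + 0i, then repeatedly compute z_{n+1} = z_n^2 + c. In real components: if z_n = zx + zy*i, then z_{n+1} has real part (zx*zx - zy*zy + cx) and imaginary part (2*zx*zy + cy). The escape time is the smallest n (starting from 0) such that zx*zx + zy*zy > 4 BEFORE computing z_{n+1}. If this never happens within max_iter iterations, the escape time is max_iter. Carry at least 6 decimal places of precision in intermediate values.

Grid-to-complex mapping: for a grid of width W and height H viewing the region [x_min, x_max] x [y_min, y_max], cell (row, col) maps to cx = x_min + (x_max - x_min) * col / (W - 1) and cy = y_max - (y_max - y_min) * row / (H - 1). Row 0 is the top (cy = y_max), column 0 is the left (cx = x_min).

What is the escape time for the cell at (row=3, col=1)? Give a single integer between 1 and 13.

Answer: 13

Derivation:
z_0 = 0 + 0i, c = -0.8580 + -0.1200i
Iter 1: z = -0.8580 + -0.1200i, |z|^2 = 0.7506
Iter 2: z = -0.1362 + 0.0859i, |z|^2 = 0.0259
Iter 3: z = -0.8468 + -0.1434i, |z|^2 = 0.7377
Iter 4: z = -0.1615 + 0.1229i, |z|^2 = 0.0412
Iter 5: z = -0.8470 + -0.1597i, |z|^2 = 0.7430
Iter 6: z = -0.1660 + 0.1505i, |z|^2 = 0.0502
Iter 7: z = -0.8531 + -0.1700i, |z|^2 = 0.7566
Iter 8: z = -0.1591 + 0.1700i, |z|^2 = 0.0542
Iter 9: z = -0.8616 + -0.1741i, |z|^2 = 0.7726
Iter 10: z = -0.1460 + 0.1800i, |z|^2 = 0.0537
Iter 11: z = -0.8691 + -0.1726i, |z|^2 = 0.7851
Iter 12: z = -0.1325 + 0.1799i, |z|^2 = 0.0499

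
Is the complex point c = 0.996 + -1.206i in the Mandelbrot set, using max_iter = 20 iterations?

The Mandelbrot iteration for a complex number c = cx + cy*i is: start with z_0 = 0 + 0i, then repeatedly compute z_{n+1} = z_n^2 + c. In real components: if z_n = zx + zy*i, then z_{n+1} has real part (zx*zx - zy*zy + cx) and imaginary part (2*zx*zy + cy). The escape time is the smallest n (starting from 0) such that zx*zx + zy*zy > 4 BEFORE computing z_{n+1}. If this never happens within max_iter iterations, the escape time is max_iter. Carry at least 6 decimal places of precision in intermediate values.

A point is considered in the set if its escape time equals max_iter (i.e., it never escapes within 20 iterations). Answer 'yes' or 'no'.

z_0 = 0 + 0i, c = 0.9960 + -1.2060i
Iter 1: z = 0.9960 + -1.2060i, |z|^2 = 2.4465
Iter 2: z = 0.5336 + -3.6084i, |z|^2 = 13.3049
Escaped at iteration 2

Answer: no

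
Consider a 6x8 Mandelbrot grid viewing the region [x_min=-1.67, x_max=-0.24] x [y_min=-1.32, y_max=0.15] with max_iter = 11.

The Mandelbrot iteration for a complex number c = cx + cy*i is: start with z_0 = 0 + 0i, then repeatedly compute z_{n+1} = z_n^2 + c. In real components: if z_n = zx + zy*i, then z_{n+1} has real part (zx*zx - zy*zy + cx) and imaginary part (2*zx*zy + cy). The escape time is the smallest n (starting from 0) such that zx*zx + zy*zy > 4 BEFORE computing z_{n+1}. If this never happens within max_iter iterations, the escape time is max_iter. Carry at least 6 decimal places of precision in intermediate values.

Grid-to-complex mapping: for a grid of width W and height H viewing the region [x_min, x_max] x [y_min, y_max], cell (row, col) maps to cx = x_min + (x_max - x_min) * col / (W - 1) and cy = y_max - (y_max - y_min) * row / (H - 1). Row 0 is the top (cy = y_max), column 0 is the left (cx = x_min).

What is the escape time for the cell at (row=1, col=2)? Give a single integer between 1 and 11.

Answer: 11

Derivation:
z_0 = 0 + 0i, c = -1.0980 + -0.0600i
Iter 1: z = -1.0980 + -0.0600i, |z|^2 = 1.2092
Iter 2: z = 0.1040 + 0.0718i, |z|^2 = 0.0160
Iter 3: z = -1.0923 + -0.0451i, |z|^2 = 1.1952
Iter 4: z = 0.0932 + 0.0385i, |z|^2 = 0.0102
Iter 5: z = -1.0908 + -0.0528i, |z|^2 = 1.1926
Iter 6: z = 0.0891 + 0.0553i, |z|^2 = 0.0110
Iter 7: z = -1.0931 + -0.0502i, |z|^2 = 1.1974
Iter 8: z = 0.0944 + 0.0497i, |z|^2 = 0.0114
Iter 9: z = -1.0916 + -0.0506i, |z|^2 = 1.1941
Iter 10: z = 0.0909 + 0.0505i, |z|^2 = 0.0108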